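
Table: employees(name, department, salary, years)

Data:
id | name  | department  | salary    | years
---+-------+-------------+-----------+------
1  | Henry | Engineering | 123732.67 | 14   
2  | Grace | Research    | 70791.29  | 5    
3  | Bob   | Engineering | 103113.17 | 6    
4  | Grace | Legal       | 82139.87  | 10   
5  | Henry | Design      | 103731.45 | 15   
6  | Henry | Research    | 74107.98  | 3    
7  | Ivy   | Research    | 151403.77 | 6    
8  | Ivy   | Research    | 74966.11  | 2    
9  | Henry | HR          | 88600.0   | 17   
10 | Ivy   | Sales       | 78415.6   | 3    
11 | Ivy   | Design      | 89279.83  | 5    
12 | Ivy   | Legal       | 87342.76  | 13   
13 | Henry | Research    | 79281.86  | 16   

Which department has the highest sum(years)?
SELECT department, SUM(years) as val
FROM employees
GROUP BY department
ORDER BY val DESC
LIMIT 1

Result: Research with sum(years) = 32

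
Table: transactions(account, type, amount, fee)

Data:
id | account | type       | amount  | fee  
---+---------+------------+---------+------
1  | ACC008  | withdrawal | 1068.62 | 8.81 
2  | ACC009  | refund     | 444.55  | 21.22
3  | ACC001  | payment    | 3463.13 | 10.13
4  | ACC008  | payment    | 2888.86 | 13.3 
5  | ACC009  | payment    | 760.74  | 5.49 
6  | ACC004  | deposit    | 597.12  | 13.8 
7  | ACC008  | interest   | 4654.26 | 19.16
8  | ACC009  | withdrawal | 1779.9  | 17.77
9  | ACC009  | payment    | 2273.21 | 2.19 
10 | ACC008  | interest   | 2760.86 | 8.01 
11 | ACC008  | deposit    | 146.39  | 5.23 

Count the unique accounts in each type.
SELECT type, COUNT(DISTINCT account)
FROM transactions
GROUP BY type

Result:
  deposit: 2 distinct
  interest: 1 distinct
  payment: 3 distinct
  refund: 1 distinct
  withdrawal: 2 distinct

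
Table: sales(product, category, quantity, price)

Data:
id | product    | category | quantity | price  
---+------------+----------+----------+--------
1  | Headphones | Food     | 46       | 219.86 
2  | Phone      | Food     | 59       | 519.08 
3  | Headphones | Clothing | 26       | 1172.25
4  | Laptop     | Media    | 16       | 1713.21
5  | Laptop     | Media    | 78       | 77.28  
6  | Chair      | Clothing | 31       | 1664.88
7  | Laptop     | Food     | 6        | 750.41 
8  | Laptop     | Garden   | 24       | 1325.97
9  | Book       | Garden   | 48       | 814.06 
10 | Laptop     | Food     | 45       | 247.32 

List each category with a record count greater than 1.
SELECT category, COUNT(*) as cnt
FROM sales
GROUP BY category
HAVING COUNT(*) > 1

Result:
  Clothing: 2
  Food: 4
  Garden: 2
  Media: 2

Note: HAVING filters groups after aggregation, WHERE filters rows before.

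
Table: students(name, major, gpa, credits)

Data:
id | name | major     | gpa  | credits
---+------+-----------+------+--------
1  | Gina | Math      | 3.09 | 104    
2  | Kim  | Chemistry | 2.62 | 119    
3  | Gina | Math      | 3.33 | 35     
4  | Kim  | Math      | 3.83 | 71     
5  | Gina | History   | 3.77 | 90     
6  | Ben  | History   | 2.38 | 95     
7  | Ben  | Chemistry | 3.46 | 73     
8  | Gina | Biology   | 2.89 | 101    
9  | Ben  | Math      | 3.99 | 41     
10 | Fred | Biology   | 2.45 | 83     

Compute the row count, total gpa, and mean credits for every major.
SELECT major,
       COUNT(*) as cnt,
       SUM(gpa) as total_gpa,
       AVG(credits) as avg_credits
FROM students
GROUP BY major

Result:
  Biology: 2 records, 5.34 total gpa, 92.00 avg credits
  Chemistry: 2 records, 6.08 total gpa, 96.00 avg credits
  History: 2 records, 6.15 total gpa, 92.50 avg credits
  Math: 4 records, 14.24 total gpa, 62.75 avg credits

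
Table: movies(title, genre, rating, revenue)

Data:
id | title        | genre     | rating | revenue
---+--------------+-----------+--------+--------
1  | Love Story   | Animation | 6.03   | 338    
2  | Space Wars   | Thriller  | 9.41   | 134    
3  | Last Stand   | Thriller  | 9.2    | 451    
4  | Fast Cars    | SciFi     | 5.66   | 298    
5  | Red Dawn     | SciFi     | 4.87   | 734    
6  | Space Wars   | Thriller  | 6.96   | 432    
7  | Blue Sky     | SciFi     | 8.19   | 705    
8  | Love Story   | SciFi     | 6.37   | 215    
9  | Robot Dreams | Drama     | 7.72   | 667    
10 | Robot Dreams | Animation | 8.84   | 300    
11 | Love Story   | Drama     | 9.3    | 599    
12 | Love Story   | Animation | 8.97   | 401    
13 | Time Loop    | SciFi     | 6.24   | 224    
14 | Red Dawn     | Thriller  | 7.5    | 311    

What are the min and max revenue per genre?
SELECT genre, MIN(revenue), MAX(revenue)
FROM movies
GROUP BY genre

Result:
  Animation: min=300, max=401
  Drama: min=599, max=667
  SciFi: min=215, max=734
  Thriller: min=134, max=451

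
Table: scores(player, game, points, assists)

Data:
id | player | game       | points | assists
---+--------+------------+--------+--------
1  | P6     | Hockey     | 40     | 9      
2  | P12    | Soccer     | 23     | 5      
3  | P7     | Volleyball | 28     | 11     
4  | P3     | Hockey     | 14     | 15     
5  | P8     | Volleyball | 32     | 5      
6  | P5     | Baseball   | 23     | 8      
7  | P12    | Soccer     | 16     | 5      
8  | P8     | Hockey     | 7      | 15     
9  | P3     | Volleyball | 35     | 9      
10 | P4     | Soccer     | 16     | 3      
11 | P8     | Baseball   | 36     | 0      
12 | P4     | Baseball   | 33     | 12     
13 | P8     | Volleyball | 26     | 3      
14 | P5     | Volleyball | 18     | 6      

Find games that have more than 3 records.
SELECT game, COUNT(*) as cnt
FROM scores
GROUP BY game
HAVING COUNT(*) > 3

Result:
  Volleyball: 5

Note: HAVING filters groups after aggregation, WHERE filters rows before.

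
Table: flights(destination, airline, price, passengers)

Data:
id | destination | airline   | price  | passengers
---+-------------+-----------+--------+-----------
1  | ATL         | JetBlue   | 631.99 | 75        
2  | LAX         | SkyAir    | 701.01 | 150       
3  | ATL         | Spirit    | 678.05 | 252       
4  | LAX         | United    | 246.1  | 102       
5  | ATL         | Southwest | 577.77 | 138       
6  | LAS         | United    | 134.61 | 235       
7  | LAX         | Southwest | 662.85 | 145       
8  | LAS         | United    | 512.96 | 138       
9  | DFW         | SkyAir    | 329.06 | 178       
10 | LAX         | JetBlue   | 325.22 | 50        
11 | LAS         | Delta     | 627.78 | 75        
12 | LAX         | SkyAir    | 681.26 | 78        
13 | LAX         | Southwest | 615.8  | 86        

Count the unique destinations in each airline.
SELECT airline, COUNT(DISTINCT destination)
FROM flights
GROUP BY airline

Result:
  Delta: 1 distinct
  JetBlue: 2 distinct
  SkyAir: 2 distinct
  Southwest: 2 distinct
  Spirit: 1 distinct
  United: 2 distinct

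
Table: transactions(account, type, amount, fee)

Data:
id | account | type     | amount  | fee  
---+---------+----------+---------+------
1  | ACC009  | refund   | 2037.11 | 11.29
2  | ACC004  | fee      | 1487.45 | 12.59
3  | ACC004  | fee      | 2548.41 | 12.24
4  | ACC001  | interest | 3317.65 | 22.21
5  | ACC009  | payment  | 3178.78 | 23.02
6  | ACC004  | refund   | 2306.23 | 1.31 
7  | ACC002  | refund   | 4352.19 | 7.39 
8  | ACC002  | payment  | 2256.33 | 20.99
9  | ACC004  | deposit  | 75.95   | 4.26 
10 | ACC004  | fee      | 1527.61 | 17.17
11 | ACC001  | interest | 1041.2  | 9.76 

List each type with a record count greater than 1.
SELECT type, COUNT(*) as cnt
FROM transactions
GROUP BY type
HAVING COUNT(*) > 1

Result:
  fee: 3
  interest: 2
  payment: 2
  refund: 3

Note: HAVING filters groups after aggregation, WHERE filters rows before.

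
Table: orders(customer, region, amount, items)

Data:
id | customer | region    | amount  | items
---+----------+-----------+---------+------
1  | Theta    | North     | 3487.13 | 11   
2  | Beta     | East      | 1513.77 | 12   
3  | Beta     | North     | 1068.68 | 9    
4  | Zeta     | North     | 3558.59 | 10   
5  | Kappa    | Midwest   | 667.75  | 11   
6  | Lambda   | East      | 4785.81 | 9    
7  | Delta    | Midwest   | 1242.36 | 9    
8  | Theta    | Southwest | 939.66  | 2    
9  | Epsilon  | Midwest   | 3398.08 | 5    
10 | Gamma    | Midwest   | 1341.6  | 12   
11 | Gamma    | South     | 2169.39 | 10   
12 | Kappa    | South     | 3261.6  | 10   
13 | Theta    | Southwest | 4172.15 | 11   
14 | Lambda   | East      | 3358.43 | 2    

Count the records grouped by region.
SELECT region, COUNT(*) as count
FROM orders
GROUP BY region

Result:
  East: 3
  Midwest: 4
  North: 3
  South: 2
  Southwest: 2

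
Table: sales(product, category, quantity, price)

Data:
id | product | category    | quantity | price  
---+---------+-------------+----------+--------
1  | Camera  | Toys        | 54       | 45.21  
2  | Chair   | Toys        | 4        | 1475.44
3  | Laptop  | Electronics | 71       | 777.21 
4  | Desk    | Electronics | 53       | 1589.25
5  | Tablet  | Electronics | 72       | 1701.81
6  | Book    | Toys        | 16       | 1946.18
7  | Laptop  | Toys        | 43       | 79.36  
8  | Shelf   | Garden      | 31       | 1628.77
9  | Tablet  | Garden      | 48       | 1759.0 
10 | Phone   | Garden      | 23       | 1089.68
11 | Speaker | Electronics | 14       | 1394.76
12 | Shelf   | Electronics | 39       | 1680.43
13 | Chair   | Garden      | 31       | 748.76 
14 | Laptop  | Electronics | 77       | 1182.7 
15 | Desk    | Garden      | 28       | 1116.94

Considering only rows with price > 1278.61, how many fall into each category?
SELECT category, COUNT(*)
FROM sales
WHERE price > 1278.61
GROUP BY category

Note: WHERE filters rows before grouping.

Result:
  Electronics: 4
  Garden: 2
  Toys: 2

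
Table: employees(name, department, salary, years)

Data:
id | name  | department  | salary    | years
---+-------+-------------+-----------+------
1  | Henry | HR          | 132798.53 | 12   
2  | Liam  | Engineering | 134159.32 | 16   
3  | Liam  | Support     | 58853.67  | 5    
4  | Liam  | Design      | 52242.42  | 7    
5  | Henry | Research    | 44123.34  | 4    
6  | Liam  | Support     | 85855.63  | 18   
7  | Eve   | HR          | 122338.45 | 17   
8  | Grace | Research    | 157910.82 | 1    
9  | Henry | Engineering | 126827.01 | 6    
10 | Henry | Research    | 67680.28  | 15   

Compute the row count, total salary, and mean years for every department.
SELECT department,
       COUNT(*) as cnt,
       SUM(salary) as total_salary,
       AVG(years) as avg_years
FROM employees
GROUP BY department

Result:
  Design: 1 records, 52242.42 total salary, 7.00 avg years
  Engineering: 2 records, 260986.33 total salary, 11.00 avg years
  HR: 2 records, 255136.98 total salary, 14.50 avg years
  Research: 3 records, 269714.44 total salary, 6.67 avg years
  Support: 2 records, 144709.30 total salary, 11.50 avg years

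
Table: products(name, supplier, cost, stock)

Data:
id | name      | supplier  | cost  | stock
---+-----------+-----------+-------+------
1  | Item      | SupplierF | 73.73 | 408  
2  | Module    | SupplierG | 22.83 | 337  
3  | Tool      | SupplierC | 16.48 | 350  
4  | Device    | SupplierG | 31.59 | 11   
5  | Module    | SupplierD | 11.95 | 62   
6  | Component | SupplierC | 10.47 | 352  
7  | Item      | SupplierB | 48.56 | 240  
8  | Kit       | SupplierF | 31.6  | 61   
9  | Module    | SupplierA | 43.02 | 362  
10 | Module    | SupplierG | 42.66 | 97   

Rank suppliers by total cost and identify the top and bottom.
SELECT supplier, SUM(cost)
FROM products
GROUP BY supplier
ORDER BY SUM(cost)

All groups:
  SupplierD: 11.95
  SupplierC: 26.95
  SupplierA: 43.02
  SupplierB: 48.56
  SupplierG: 97.08
  SupplierF: 105.33

Highest: SupplierF (105.33)
Lowest: SupplierD (11.95)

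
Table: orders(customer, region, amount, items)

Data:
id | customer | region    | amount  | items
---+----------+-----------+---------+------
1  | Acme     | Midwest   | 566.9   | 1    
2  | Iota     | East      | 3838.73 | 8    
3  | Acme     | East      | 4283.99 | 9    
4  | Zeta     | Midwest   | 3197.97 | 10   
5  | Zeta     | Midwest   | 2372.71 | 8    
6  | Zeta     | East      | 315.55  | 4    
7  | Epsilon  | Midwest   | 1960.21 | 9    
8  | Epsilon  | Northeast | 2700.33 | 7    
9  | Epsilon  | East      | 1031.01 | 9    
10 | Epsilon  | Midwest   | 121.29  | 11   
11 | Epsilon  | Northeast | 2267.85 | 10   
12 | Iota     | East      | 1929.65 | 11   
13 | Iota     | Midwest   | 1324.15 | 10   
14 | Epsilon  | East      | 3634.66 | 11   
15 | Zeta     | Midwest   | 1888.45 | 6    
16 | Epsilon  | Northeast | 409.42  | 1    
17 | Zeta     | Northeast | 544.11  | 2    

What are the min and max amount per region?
SELECT region, MIN(amount), MAX(amount)
FROM orders
GROUP BY region

Result:
  East: min=315.55, max=4283.99
  Midwest: min=121.29, max=3197.97
  Northeast: min=409.42, max=2700.33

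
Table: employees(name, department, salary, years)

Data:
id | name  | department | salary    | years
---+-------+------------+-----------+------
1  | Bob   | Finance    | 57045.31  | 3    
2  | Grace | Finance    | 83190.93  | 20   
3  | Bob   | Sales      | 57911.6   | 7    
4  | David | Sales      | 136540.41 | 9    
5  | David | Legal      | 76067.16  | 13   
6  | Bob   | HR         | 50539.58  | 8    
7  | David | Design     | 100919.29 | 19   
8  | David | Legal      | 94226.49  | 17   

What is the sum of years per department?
SELECT department, SUM(years) as result
FROM employees
GROUP BY department

Result:
  Design: 19
  Finance: 23
  HR: 8
  Legal: 30
  Sales: 16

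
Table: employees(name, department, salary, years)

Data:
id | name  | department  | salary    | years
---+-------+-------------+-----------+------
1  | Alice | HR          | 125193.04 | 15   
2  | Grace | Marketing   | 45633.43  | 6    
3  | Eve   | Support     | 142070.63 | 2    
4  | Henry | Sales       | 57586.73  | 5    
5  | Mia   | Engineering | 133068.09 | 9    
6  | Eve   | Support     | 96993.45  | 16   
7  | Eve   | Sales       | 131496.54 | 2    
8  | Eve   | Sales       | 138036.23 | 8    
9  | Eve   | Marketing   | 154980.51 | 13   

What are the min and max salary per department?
SELECT department, MIN(salary), MAX(salary)
FROM employees
GROUP BY department

Result:
  Engineering: min=133068.09, max=133068.09
  HR: min=125193.04, max=125193.04
  Marketing: min=45633.43, max=154980.51
  Sales: min=57586.73, max=138036.23
  Support: min=96993.45, max=142070.63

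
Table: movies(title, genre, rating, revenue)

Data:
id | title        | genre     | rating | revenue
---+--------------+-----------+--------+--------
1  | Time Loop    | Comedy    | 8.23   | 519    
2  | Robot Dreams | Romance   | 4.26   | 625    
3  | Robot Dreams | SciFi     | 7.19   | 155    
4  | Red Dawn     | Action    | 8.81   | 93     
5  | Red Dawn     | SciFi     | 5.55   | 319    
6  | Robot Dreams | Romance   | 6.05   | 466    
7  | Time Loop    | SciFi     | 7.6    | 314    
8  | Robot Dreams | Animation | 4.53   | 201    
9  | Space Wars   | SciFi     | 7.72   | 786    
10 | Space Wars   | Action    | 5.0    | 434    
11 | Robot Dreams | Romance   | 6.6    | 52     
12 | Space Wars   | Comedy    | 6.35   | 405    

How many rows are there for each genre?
SELECT genre, COUNT(*) as count
FROM movies
GROUP BY genre

Result:
  Action: 2
  Animation: 1
  Comedy: 2
  Romance: 3
  SciFi: 4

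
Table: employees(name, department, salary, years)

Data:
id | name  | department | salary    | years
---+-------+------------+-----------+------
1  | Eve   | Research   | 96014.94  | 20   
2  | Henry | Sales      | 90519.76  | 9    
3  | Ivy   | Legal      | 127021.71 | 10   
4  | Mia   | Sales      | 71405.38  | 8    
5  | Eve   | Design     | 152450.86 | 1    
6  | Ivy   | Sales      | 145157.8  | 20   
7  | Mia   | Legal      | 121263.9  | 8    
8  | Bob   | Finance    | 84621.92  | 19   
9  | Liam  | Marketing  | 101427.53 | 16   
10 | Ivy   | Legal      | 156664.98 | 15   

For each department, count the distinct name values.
SELECT department, COUNT(DISTINCT name)
FROM employees
GROUP BY department

Result:
  Design: 1 distinct
  Finance: 1 distinct
  Legal: 2 distinct
  Marketing: 1 distinct
  Research: 1 distinct
  Sales: 3 distinct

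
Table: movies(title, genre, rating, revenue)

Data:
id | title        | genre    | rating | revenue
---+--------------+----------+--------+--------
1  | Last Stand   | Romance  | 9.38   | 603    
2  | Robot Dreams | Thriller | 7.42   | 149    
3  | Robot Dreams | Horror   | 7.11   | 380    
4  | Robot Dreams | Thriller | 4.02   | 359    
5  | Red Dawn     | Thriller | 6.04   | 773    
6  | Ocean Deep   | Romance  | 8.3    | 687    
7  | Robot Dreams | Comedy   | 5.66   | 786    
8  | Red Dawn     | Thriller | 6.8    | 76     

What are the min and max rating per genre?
SELECT genre, MIN(rating), MAX(rating)
FROM movies
GROUP BY genre

Result:
  Comedy: min=5.66, max=5.66
  Horror: min=7.11, max=7.11
  Romance: min=8.30, max=9.38
  Thriller: min=4.02, max=7.42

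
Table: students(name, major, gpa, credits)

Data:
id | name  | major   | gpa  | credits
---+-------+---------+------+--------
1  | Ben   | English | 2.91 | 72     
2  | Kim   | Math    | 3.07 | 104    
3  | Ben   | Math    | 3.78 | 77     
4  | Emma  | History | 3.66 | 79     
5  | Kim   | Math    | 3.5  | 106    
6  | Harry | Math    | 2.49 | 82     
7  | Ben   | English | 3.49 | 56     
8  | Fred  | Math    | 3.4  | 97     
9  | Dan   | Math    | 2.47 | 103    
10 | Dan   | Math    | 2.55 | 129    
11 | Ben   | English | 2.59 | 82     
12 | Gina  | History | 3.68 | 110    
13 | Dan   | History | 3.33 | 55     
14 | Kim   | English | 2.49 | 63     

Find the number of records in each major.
SELECT major, COUNT(*) as count
FROM students
GROUP BY major

Result:
  English: 4
  History: 3
  Math: 7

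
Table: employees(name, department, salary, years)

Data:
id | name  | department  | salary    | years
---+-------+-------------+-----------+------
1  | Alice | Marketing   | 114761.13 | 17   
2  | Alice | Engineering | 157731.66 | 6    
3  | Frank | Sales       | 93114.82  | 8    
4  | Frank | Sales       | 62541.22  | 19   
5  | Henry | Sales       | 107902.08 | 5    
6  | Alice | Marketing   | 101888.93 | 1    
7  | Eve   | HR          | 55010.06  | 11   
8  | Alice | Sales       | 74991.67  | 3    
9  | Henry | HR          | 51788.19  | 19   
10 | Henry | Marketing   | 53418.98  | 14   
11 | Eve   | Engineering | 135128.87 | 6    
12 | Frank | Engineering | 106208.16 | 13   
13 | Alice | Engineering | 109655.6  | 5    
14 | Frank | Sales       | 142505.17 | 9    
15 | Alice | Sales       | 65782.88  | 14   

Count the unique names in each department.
SELECT department, COUNT(DISTINCT name)
FROM employees
GROUP BY department

Result:
  Engineering: 3 distinct
  HR: 2 distinct
  Marketing: 2 distinct
  Sales: 3 distinct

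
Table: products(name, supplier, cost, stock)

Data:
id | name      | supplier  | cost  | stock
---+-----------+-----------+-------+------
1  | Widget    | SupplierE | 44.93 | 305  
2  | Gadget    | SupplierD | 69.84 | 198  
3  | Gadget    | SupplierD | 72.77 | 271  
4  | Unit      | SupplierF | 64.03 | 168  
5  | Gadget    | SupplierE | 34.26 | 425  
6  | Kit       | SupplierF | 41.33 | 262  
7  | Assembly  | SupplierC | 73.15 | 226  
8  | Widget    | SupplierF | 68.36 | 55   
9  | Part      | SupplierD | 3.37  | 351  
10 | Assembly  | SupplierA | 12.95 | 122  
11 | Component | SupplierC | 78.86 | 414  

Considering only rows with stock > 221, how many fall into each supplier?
SELECT supplier, COUNT(*)
FROM products
WHERE stock > 221
GROUP BY supplier

Note: WHERE filters rows before grouping.

Result:
  SupplierC: 2
  SupplierD: 2
  SupplierE: 2
  SupplierF: 1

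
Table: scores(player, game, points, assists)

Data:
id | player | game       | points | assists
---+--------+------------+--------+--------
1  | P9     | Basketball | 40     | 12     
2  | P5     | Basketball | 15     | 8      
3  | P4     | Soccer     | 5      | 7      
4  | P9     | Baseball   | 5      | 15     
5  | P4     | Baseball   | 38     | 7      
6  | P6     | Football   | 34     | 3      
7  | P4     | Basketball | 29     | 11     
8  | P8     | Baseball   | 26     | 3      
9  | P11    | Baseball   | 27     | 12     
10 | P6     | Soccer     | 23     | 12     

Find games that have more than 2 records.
SELECT game, COUNT(*) as cnt
FROM scores
GROUP BY game
HAVING COUNT(*) > 2

Result:
  Baseball: 4
  Basketball: 3

Note: HAVING filters groups after aggregation, WHERE filters rows before.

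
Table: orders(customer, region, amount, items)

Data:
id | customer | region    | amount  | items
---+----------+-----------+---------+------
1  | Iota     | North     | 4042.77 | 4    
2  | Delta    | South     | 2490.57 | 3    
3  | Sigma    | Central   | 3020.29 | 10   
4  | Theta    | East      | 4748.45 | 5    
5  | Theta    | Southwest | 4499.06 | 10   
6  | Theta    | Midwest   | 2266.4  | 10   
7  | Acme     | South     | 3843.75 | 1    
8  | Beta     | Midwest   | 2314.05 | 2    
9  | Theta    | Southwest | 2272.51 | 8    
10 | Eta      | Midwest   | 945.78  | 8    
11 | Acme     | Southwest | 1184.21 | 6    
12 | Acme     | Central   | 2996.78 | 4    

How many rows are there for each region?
SELECT region, COUNT(*) as count
FROM orders
GROUP BY region

Result:
  Central: 2
  East: 1
  Midwest: 3
  North: 1
  South: 2
  Southwest: 3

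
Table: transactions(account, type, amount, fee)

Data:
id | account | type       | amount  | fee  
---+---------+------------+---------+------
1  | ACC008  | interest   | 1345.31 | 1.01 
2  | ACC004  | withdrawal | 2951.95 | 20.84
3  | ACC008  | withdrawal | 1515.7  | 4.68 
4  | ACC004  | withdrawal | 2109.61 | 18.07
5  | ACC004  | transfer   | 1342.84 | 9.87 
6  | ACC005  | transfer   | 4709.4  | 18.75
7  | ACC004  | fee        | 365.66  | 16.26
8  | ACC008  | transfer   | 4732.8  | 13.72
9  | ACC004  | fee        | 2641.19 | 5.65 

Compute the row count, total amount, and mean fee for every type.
SELECT type,
       COUNT(*) as cnt,
       SUM(amount) as total_amount,
       AVG(fee) as avg_fee
FROM transactions
GROUP BY type

Result:
  fee: 2 records, 3006.85 total amount, 10.96 avg fee
  interest: 1 records, 1345.31 total amount, 1.01 avg fee
  transfer: 3 records, 10785.04 total amount, 14.11 avg fee
  withdrawal: 3 records, 6577.26 total amount, 14.53 avg fee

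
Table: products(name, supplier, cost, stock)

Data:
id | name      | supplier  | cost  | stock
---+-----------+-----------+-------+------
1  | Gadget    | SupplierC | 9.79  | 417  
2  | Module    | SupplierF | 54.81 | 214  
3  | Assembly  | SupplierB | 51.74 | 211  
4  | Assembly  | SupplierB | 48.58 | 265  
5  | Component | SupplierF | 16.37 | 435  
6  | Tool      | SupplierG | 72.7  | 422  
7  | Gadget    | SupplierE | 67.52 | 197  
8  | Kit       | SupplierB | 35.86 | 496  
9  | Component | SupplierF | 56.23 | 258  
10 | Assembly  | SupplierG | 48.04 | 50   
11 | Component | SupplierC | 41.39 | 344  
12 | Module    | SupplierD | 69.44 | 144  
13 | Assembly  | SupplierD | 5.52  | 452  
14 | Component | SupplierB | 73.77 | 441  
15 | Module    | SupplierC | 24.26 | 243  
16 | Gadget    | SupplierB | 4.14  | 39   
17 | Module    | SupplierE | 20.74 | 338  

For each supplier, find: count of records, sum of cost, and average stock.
SELECT supplier,
       COUNT(*) as cnt,
       SUM(cost) as total_cost,
       AVG(stock) as avg_stock
FROM products
GROUP BY supplier

Result:
  SupplierB: 5 records, 214.09 total cost, 290.40 avg stock
  SupplierC: 3 records, 75.44 total cost, 334.67 avg stock
  SupplierD: 2 records, 74.96 total cost, 298.00 avg stock
  SupplierE: 2 records, 88.26 total cost, 267.50 avg stock
  SupplierF: 3 records, 127.41 total cost, 302.33 avg stock
  SupplierG: 2 records, 120.74 total cost, 236.00 avg stock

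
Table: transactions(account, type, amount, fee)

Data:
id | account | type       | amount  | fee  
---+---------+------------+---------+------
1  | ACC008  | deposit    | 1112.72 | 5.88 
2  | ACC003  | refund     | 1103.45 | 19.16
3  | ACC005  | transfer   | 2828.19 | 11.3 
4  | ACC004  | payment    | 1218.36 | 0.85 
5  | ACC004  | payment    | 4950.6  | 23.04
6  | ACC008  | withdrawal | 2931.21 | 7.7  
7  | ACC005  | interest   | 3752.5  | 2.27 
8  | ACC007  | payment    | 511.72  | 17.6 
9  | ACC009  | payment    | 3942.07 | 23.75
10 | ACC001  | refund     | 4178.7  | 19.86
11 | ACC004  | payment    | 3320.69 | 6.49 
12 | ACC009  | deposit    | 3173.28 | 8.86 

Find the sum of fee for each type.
SELECT type, SUM(fee) as result
FROM transactions
GROUP BY type

Result:
  deposit: 14.74
  interest: 2.27
  payment: 71.73
  refund: 39.02
  transfer: 11.30
  withdrawal: 7.70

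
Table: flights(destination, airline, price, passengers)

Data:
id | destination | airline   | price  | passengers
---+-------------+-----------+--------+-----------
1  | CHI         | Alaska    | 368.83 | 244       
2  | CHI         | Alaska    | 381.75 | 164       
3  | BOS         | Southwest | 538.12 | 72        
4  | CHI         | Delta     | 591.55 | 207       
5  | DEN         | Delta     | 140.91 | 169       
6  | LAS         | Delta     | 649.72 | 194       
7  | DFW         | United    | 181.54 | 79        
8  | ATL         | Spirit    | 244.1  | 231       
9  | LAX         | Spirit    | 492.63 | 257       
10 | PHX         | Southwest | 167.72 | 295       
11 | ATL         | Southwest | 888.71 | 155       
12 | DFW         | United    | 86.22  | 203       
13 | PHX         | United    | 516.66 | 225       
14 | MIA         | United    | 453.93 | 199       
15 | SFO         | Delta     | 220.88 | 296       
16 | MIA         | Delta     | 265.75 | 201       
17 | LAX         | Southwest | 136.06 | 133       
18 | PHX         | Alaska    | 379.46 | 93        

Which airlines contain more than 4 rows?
SELECT airline, COUNT(*) as cnt
FROM flights
GROUP BY airline
HAVING COUNT(*) > 4

Result:
  Delta: 5

Note: HAVING filters groups after aggregation, WHERE filters rows before.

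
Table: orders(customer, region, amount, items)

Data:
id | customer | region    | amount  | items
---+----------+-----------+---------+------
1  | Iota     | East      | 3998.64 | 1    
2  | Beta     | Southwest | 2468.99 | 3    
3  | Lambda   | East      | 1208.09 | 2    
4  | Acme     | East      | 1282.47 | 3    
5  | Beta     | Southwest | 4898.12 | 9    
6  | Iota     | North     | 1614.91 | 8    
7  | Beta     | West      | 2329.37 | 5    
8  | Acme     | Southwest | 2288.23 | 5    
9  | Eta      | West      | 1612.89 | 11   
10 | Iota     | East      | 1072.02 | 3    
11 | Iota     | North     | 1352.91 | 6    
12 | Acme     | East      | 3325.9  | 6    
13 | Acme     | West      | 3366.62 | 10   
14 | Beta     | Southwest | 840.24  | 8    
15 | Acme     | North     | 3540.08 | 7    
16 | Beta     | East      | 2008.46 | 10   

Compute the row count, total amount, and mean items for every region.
SELECT region,
       COUNT(*) as cnt,
       SUM(amount) as total_amount,
       AVG(items) as avg_items
FROM orders
GROUP BY region

Result:
  East: 6 records, 12895.58 total amount, 4.17 avg items
  North: 3 records, 6507.90 total amount, 7.00 avg items
  Southwest: 4 records, 10495.58 total amount, 6.25 avg items
  West: 3 records, 7308.88 total amount, 8.67 avg items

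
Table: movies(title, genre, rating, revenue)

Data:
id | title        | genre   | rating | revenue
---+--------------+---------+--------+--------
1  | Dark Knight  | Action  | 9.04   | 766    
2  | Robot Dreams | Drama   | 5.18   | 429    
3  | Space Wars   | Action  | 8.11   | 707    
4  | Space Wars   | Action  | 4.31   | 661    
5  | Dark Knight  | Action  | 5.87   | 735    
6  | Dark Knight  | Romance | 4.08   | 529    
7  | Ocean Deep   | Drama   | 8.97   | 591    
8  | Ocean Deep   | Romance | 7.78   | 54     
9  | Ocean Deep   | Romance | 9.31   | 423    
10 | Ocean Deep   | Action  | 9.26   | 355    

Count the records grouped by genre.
SELECT genre, COUNT(*) as count
FROM movies
GROUP BY genre

Result:
  Action: 5
  Drama: 2
  Romance: 3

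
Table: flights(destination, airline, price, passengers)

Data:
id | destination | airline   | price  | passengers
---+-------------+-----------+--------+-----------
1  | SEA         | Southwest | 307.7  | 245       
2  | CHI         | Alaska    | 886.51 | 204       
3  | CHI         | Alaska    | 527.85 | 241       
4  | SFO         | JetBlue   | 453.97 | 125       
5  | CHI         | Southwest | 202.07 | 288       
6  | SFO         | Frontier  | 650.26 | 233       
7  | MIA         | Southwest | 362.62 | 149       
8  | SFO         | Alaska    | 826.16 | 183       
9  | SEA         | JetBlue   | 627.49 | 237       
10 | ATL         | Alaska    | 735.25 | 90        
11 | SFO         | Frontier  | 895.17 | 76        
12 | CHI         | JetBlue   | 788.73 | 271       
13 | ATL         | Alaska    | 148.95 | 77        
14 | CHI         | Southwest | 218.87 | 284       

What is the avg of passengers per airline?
SELECT airline, AVG(passengers) as result
FROM flights
GROUP BY airline

Result:
  Alaska: 159.00
  Frontier: 154.50
  JetBlue: 211.00
  Southwest: 241.50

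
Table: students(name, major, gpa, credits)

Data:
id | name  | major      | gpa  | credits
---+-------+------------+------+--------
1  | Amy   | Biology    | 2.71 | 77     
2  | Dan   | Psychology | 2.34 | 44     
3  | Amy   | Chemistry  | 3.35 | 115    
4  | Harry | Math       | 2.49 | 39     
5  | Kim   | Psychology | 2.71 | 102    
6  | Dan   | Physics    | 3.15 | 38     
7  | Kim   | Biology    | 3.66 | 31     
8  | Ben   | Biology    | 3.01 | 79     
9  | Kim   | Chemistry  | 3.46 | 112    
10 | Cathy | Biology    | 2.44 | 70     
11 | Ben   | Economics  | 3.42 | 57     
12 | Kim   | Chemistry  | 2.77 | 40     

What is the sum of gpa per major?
SELECT major, SUM(gpa) as result
FROM students
GROUP BY major

Result:
  Biology: 11.82
  Chemistry: 9.58
  Economics: 3.42
  Math: 2.49
  Physics: 3.15
  Psychology: 5.05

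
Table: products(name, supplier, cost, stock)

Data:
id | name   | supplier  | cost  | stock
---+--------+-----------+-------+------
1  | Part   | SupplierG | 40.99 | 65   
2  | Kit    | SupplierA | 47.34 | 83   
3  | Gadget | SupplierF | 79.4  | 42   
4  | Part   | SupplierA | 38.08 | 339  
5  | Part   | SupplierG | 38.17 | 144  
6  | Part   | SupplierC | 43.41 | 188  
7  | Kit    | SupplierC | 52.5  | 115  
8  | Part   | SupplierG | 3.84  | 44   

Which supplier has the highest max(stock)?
SELECT supplier, MAX(stock) as val
FROM products
GROUP BY supplier
ORDER BY val DESC
LIMIT 1

Result: SupplierA with max(stock) = 339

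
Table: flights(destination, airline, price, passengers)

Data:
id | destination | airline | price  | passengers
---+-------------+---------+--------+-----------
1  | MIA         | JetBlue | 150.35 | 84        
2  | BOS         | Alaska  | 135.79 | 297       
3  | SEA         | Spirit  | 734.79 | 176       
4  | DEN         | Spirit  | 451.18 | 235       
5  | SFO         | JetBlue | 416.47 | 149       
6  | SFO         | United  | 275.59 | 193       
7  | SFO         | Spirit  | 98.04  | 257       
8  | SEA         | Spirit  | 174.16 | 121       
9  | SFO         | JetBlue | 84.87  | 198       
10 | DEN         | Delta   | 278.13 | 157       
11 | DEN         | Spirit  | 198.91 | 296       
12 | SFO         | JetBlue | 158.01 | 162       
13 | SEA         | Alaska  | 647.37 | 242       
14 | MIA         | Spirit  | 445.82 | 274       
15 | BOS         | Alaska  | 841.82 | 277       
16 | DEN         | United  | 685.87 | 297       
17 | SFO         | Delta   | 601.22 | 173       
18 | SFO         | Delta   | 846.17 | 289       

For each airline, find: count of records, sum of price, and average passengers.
SELECT airline,
       COUNT(*) as cnt,
       SUM(price) as total_price,
       AVG(passengers) as avg_passengers
FROM flights
GROUP BY airline

Result:
  Alaska: 3 records, 1624.98 total price, 272.00 avg passengers
  Delta: 3 records, 1725.52 total price, 206.33 avg passengers
  JetBlue: 4 records, 809.70 total price, 148.25 avg passengers
  Spirit: 6 records, 2102.90 total price, 226.50 avg passengers
  United: 2 records, 961.46 total price, 245.00 avg passengers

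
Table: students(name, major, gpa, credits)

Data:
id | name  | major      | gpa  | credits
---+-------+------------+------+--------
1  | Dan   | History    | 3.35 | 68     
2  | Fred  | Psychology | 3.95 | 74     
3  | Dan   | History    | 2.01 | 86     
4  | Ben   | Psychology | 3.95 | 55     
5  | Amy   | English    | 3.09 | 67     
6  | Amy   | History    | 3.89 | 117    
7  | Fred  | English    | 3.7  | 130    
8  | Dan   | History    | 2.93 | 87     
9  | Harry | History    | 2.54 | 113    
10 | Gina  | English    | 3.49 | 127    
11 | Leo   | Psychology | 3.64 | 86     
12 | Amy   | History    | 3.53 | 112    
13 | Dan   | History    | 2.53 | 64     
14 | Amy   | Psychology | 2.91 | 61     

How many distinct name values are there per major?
SELECT major, COUNT(DISTINCT name)
FROM students
GROUP BY major

Result:
  English: 3 distinct
  History: 3 distinct
  Psychology: 4 distinct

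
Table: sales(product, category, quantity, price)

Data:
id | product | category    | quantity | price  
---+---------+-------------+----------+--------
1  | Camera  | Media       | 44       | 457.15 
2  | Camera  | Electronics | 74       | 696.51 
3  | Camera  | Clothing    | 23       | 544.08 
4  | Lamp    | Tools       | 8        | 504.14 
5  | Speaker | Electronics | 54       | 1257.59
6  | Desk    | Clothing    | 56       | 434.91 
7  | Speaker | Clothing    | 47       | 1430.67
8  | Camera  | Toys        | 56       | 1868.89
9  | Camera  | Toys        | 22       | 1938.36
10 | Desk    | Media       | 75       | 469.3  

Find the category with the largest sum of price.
SELECT category, SUM(price) as val
FROM sales
GROUP BY category
ORDER BY val DESC
LIMIT 1

Result: Toys with sum(price) = 3807.25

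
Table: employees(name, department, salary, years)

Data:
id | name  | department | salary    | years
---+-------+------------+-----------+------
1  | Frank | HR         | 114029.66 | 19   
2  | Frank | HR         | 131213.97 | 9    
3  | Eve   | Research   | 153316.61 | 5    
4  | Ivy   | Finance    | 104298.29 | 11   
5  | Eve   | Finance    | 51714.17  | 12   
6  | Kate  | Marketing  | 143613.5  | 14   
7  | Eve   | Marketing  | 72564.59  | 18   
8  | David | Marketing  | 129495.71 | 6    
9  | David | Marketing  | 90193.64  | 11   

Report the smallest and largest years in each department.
SELECT department, MIN(years), MAX(years)
FROM employees
GROUP BY department

Result:
  Finance: min=11, max=12
  HR: min=9, max=19
  Marketing: min=6, max=18
  Research: min=5, max=5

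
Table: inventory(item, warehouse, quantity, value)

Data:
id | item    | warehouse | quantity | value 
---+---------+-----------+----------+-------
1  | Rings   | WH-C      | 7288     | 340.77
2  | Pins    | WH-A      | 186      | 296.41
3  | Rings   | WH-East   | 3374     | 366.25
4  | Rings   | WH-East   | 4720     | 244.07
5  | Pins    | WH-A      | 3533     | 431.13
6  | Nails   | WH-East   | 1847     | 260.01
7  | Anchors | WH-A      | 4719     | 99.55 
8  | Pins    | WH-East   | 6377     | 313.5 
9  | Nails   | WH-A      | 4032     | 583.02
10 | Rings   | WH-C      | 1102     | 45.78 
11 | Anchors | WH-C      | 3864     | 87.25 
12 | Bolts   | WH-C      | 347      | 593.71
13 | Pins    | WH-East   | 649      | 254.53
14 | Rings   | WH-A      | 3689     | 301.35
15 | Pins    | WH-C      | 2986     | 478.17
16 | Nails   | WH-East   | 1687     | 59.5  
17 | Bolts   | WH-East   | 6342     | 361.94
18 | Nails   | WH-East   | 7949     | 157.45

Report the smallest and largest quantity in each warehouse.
SELECT warehouse, MIN(quantity), MAX(quantity)
FROM inventory
GROUP BY warehouse

Result:
  WH-A: min=186, max=4719
  WH-C: min=347, max=7288
  WH-East: min=649, max=7949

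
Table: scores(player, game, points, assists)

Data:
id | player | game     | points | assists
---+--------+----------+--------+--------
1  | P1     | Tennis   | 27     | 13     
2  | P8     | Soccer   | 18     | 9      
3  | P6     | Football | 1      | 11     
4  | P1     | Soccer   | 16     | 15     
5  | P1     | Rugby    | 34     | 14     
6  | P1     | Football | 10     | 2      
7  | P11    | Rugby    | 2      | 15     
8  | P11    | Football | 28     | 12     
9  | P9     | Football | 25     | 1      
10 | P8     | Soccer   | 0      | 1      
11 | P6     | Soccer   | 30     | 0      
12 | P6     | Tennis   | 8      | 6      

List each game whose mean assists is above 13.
SELECT game, AVG(assists)
FROM scores
GROUP BY game
HAVING AVG(assists) > 13

Result:
  Rugby: avg=14.50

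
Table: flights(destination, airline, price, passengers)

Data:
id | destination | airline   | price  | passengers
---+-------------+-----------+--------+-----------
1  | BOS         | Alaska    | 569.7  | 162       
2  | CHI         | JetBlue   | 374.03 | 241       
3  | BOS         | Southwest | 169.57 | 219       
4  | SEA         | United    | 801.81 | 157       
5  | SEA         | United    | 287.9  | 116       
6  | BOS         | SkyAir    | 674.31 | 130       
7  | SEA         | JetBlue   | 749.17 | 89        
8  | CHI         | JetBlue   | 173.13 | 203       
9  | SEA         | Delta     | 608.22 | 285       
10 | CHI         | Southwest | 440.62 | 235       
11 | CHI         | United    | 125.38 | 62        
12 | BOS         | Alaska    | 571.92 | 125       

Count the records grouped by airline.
SELECT airline, COUNT(*) as count
FROM flights
GROUP BY airline

Result:
  Alaska: 2
  Delta: 1
  JetBlue: 3
  SkyAir: 1
  Southwest: 2
  United: 3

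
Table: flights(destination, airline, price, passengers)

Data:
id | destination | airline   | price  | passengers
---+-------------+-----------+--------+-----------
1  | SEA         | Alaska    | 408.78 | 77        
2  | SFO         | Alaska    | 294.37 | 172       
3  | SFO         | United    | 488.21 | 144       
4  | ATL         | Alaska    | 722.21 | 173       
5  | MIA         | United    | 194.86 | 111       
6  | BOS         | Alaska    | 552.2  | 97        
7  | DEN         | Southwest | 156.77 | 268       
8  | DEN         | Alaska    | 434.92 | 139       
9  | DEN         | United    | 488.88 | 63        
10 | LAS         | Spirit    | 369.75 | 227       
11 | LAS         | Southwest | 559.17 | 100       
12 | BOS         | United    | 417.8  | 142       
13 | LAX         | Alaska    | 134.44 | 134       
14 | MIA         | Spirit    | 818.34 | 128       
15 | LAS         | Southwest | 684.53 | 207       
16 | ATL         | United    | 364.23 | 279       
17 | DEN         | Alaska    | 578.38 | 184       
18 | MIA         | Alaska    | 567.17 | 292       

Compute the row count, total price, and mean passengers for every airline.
SELECT airline,
       COUNT(*) as cnt,
       SUM(price) as total_price,
       AVG(passengers) as avg_passengers
FROM flights
GROUP BY airline

Result:
  Alaska: 8 records, 3692.47 total price, 158.50 avg passengers
  Southwest: 3 records, 1400.47 total price, 191.67 avg passengers
  Spirit: 2 records, 1188.09 total price, 177.50 avg passengers
  United: 5 records, 1953.98 total price, 147.80 avg passengers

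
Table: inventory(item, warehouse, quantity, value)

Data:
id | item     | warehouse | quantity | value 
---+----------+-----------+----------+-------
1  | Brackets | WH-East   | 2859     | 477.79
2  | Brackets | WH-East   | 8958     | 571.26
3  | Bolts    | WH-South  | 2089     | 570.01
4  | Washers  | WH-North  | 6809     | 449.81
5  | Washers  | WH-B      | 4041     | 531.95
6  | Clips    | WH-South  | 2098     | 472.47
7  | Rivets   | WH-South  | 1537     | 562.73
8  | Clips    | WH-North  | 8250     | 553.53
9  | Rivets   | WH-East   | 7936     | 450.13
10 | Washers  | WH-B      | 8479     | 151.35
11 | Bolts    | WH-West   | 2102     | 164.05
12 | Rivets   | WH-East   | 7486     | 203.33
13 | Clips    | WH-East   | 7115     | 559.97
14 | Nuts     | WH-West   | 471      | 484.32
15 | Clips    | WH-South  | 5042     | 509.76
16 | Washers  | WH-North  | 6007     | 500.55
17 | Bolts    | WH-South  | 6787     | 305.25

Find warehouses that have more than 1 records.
SELECT warehouse, COUNT(*) as cnt
FROM inventory
GROUP BY warehouse
HAVING COUNT(*) > 1

Result:
  WH-B: 2
  WH-East: 5
  WH-North: 3
  WH-South: 5
  WH-West: 2

Note: HAVING filters groups after aggregation, WHERE filters rows before.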